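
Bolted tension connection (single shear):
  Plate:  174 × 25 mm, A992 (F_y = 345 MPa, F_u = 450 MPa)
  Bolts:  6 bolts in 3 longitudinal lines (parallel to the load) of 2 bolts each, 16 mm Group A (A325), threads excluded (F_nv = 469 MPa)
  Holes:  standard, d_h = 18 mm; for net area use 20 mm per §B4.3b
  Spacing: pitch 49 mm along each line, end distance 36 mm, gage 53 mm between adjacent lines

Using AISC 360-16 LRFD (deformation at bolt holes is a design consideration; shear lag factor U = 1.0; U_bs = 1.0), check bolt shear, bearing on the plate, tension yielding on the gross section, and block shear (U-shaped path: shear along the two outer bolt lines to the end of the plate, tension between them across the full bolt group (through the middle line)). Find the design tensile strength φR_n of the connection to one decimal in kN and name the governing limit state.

424.3 kN (bolt shear governs)

Bolt shear: A_b = π(16)²/4 = 201.06 mm². φR_n = 0.75 × 469 × 201.06 × 6 × 1 = 424.3 kN.
Bearing (25 mm plate, F_u = 450 MPa): end bolts L_c = 36 − 18/2 = 27, R_n = min(1.2×27×25×450, 2.4×16×25×450) = 364.5 kN/bolt; interior L_c = 49 − 18 = 31, R_n = 418.5 kN/bolt. φR_n = 0.75 × (3×364.5 + 3×418.5) = 1761.8 kN.
Tension yield (gross): A_g = 174×25 = 4350 mm². φR_n = 0.90 × 345 × 4350 = 1350.7 kN.
Block shear: shear path 2×[36+1×49] = 2×85 mm, A_gv = 4250, A_nv = 2×(85 − 1.5×20)×25 = 2750 mm²; tension across gage: (106 − 2×20)×25 = 1650 mm². R_n = min(0.6×450×2750, 0.6×345×4250) + 1.0×450×1650 = min(742.5, 879.75) + 742.5 = 1485 kN. φR_n = 0.75 × 1485 = 1113.8 kN.
Governing: min(424.3, 1761.8, 1350.7, 1113.8) = 424.3 kN → bolt shear.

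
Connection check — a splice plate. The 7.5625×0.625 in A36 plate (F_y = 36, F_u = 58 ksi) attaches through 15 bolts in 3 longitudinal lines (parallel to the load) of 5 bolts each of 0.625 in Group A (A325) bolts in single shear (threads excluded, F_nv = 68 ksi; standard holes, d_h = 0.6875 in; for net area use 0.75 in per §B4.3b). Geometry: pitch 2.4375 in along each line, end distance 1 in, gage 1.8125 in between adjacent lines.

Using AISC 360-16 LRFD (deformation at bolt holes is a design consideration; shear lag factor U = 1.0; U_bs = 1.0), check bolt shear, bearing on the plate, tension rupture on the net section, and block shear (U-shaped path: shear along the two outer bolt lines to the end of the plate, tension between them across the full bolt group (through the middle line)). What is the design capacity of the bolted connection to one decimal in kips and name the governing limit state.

144.4 kips (net-section rupture governs)

Bolt shear: A_b = π(0.625)²/4 = 0.3068 in². φR_n = 0.75 × 68 × 0.3068 × 15 × 1 = 234.7 kips.
Bearing (0.625 in plate, F_u = 58 ksi): end bolts L_c = 1 − 0.6875/2 = 0.65625, R_n = min(1.2×0.65625×0.625×58, 2.4×0.625×0.625×58) = 28.547 kips/bolt; interior L_c = 2.4375 − 0.6875 = 1.75, R_n = 54.375 kips/bolt. φR_n = 0.75 × (3×28.547 + 12×54.375) = 553.6 kips.
Tension rupture (net): A_n = (7.5625 − 3×0.75)×0.625 = 3.3203 in² (U = 1.0, A_e = A_n). φR_n = 0.75 × 58 × 3.3203 = 144.4 kips.
Block shear: shear path 2×[1+4×2.4375] = 2×10.75 in, A_gv = 13.438, A_nv = 2×(10.75 − 4.5×0.75)×0.625 = 9.2188 in²; tension across gage: (3.625 − 2×0.75)×0.625 = 1.3281 in². R_n = min(0.6×58×9.2188, 0.6×36×13.438) + 1.0×58×1.3281 = min(320.81, 290.26) + 77.03 = 367.29 kips. φR_n = 0.75 × 367.29 = 275.5 kips.
Governing: min(234.7, 553.6, 144.4, 275.5) = 144.4 kips → net-section rupture.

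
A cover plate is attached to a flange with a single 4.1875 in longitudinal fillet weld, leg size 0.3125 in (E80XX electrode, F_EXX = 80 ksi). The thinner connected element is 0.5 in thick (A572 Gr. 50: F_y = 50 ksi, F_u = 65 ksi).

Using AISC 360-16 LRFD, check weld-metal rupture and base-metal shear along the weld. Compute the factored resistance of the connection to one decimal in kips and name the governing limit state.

Weld metal: throat = 0.707×0.3125 = 0.22094 in, L = 4.1875 in. φR_n = 0.75 × 0.6 × 80 × 0.22094 × 4.1875 = 33.3 kips.
Base metal shear (0.5 in plate): yield φR_n = 1.0×0.6×50×0.5×4.1875 = 62.8 kips; rupture φR_n = 0.75×0.6×65×0.5×4.1875 = 61.2 kips; take 61.2 kips (rupture).
Governing: min(33.3, 61.2) = 33.3 kips → weld metal.

33.3 kips (weld metal governs)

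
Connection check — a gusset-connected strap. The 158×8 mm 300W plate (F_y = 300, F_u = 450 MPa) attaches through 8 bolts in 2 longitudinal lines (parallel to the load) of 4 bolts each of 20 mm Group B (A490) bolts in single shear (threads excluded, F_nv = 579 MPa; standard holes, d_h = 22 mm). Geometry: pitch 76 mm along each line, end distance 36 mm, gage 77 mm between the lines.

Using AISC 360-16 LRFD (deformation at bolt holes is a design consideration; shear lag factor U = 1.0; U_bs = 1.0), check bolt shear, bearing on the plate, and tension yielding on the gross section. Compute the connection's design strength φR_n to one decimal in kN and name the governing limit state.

341.3 kN (gross-section yield governs)

Bolt shear: A_b = π(20)²/4 = 314.16 mm². φR_n = 0.75 × 579 × 314.16 × 8 × 1 = 1091.4 kN.
Bearing (8 mm plate, F_u = 450 MPa): end bolts L_c = 36 − 22/2 = 25, R_n = min(1.2×25×8×450, 2.4×20×8×450) = 108 kN/bolt; interior L_c = 76 − 22 = 54, R_n = 172.8 kN/bolt. φR_n = 0.75 × (2×108 + 6×172.8) = 939.6 kN.
Tension yield (gross): A_g = 158×8 = 1264 mm². φR_n = 0.90 × 300 × 1264 = 341.3 kN.
Governing: min(1091.4, 939.6, 341.3) = 341.3 kN → gross-section yield.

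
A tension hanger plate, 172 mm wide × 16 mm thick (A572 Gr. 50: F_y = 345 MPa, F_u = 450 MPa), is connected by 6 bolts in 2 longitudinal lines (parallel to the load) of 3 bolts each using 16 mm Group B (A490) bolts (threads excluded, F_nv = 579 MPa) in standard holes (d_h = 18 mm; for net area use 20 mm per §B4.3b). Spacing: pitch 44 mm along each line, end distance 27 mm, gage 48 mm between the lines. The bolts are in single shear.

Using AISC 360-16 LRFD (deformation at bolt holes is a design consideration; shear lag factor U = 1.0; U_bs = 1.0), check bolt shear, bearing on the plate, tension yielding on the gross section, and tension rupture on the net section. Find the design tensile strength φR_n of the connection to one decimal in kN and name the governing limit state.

Bolt shear: A_b = π(16)²/4 = 201.06 mm². φR_n = 0.75 × 579 × 201.06 × 6 × 1 = 523.9 kN.
Bearing (16 mm plate, F_u = 450 MPa): end bolts L_c = 27 − 18/2 = 18, R_n = min(1.2×18×16×450, 2.4×16×16×450) = 155.52 kN/bolt; interior L_c = 44 − 18 = 26, R_n = 224.64 kN/bolt. φR_n = 0.75 × (2×155.52 + 4×224.64) = 907.2 kN.
Tension yield (gross): A_g = 172×16 = 2752 mm². φR_n = 0.90 × 345 × 2752 = 854.5 kN.
Tension rupture (net): A_n = (172 − 2×20)×16 = 2112 mm² (U = 1.0, A_e = A_n). φR_n = 0.75 × 450 × 2112 = 712.8 kN.
Governing: min(523.9, 907.2, 854.5, 712.8) = 523.9 kN → bolt shear.

523.9 kN (bolt shear governs)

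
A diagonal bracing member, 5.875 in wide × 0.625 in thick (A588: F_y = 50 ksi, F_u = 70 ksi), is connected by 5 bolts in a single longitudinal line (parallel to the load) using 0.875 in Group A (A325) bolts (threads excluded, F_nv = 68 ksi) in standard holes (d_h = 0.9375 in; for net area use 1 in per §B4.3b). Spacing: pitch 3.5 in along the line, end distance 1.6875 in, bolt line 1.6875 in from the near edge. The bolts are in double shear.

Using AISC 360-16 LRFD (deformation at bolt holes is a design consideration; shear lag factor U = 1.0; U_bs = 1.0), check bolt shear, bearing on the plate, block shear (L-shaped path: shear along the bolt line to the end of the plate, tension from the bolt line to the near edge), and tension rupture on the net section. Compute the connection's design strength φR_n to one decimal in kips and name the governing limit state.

160.0 kips (net-section rupture governs)

Bolt shear: A_b = π(0.875)²/4 = 0.60132 in². φR_n = 0.75 × 68 × 0.60132 × 5 × 2 = 306.7 kips.
Bearing (0.625 in plate, F_u = 70 ksi): end bolts L_c = 1.6875 − 0.9375/2 = 1.21875, R_n = min(1.2×1.21875×0.625×70, 2.4×0.875×0.625×70) = 63.984 kips/bolt; interior L_c = 3.5 − 0.9375 = 2.5625, R_n = 91.875 kips/bolt. φR_n = 0.75 × (1×63.984 + 4×91.875) = 323.6 kips.
Block shear: shear path 1×[1.6875+4×3.5] = 1×15.6875 in, A_gv = 9.8047, A_nv = 1×(15.6875 − 4.5×1)×0.625 = 6.9922 in²; tension to near edge: (1.6875 − 0.5×1)×0.625 = 0.74219 in². R_n = min(0.6×70×6.9922, 0.6×50×9.8047) + 1.0×70×0.74219 = min(293.67, 294.14) + 51.953 = 345.62 kips. φR_n = 0.75 × 345.62 = 259.2 kips.
Tension rupture (net): A_n = (5.875 − 1×1)×0.625 = 3.0469 in² (U = 1.0, A_e = A_n). φR_n = 0.75 × 70 × 3.0469 = 160.0 kips.
Governing: min(306.7, 323.6, 259.2, 160.0) = 160.0 kips → net-section rupture.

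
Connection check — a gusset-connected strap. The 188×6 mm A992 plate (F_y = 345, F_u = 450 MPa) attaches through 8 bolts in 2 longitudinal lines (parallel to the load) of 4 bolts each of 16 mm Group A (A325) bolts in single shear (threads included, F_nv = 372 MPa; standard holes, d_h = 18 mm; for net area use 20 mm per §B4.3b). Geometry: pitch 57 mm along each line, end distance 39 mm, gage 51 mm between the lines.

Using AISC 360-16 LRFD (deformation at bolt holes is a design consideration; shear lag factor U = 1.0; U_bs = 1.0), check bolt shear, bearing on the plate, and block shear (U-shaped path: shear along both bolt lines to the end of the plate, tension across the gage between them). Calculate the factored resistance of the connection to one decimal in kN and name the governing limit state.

Bolt shear: A_b = π(16)²/4 = 201.06 mm². φR_n = 0.75 × 372 × 201.06 × 8 × 1 = 448.8 kN.
Bearing (6 mm plate, F_u = 450 MPa): end bolts L_c = 39 − 18/2 = 30, R_n = min(1.2×30×6×450, 2.4×16×6×450) = 97.2 kN/bolt; interior L_c = 57 − 18 = 39, R_n = 103.68 kN/bolt. φR_n = 0.75 × (2×97.2 + 6×103.68) = 612.4 kN.
Block shear: shear path 2×[39+3×57] = 2×210 mm, A_gv = 2520, A_nv = 2×(210 − 3.5×20)×6 = 1680 mm²; tension across gage: (51 − 1×20)×6 = 186 mm². R_n = min(0.6×450×1680, 0.6×345×2520) + 1.0×450×186 = min(453.6, 521.64) + 83.7 = 537.3 kN. φR_n = 0.75 × 537.3 = 403.0 kN.
Governing: min(448.8, 612.4, 403.0) = 403.0 kN → block shear.

403.0 kN (block shear governs)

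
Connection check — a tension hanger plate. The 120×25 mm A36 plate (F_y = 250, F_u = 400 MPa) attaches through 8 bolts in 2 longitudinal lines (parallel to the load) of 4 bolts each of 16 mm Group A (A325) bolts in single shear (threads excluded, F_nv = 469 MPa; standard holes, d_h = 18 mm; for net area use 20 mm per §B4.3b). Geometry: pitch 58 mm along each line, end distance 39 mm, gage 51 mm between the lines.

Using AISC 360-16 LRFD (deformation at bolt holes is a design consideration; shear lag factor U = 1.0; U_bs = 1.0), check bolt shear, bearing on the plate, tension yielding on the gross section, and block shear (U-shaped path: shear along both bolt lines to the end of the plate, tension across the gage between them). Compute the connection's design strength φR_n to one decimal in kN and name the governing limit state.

565.8 kN (bolt shear governs)

Bolt shear: A_b = π(16)²/4 = 201.06 mm². φR_n = 0.75 × 469 × 201.06 × 8 × 1 = 565.8 kN.
Bearing (25 mm plate, F_u = 400 MPa): end bolts L_c = 39 − 18/2 = 30, R_n = min(1.2×30×25×400, 2.4×16×25×400) = 360 kN/bolt; interior L_c = 58 − 18 = 40, R_n = 384 kN/bolt. φR_n = 0.75 × (2×360 + 6×384) = 2268.0 kN.
Tension yield (gross): A_g = 120×25 = 3000 mm². φR_n = 0.90 × 250 × 3000 = 675.0 kN.
Block shear: shear path 2×[39+3×58] = 2×213 mm, A_gv = 10650, A_nv = 2×(213 − 3.5×20)×25 = 7150 mm²; tension across gage: (51 − 1×20)×25 = 775 mm². R_n = min(0.6×400×7150, 0.6×250×10650) + 1.0×400×775 = min(1716, 1597.5) + 310 = 1907.5 kN. φR_n = 0.75 × 1907.5 = 1430.6 kN.
Governing: min(565.8, 2268.0, 675.0, 1430.6) = 565.8 kN → bolt shear.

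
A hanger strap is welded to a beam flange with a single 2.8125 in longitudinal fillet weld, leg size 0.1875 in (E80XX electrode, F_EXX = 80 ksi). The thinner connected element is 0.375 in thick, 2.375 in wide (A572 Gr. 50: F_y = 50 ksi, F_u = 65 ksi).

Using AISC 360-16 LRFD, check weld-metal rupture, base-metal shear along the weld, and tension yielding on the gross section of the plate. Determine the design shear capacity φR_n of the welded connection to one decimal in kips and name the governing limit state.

Weld metal: throat = 0.707×0.1875 = 0.13256 in, L = 2.8125 in. φR_n = 0.75 × 0.6 × 80 × 0.13256 × 2.8125 = 13.4 kips.
Base metal shear (0.375 in plate): yield φR_n = 1.0×0.6×50×0.375×2.8125 = 31.6 kips; rupture φR_n = 0.75×0.6×65×0.375×2.8125 = 30.8 kips; take 30.8 kips (rupture).
Tension yield (gross): A_g = 2.375×0.375 = 0.89063 in². φR_n = 0.90 × 50 × 0.89063 = 40.1 kips.
Governing: min(13.4, 30.8, 40.1) = 13.4 kips → weld metal.

13.4 kips (weld metal governs)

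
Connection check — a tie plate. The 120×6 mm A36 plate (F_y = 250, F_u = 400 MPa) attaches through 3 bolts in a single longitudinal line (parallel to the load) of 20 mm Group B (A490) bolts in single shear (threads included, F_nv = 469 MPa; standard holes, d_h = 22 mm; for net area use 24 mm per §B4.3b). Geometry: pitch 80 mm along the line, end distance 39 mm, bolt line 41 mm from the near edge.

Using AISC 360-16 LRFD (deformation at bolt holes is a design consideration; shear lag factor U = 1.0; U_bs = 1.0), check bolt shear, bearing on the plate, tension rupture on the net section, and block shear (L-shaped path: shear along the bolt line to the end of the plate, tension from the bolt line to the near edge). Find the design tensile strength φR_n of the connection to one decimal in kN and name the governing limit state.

172.8 kN (net-section rupture governs)

Bolt shear: A_b = π(20)²/4 = 314.16 mm². φR_n = 0.75 × 469 × 314.16 × 3 × 1 = 331.5 kN.
Bearing (6 mm plate, F_u = 400 MPa): end bolts L_c = 39 − 22/2 = 28, R_n = min(1.2×28×6×400, 2.4×20×6×400) = 80.64 kN/bolt; interior L_c = 80 − 22 = 58, R_n = 115.2 kN/bolt. φR_n = 0.75 × (1×80.64 + 2×115.2) = 233.3 kN.
Tension rupture (net): A_n = (120 − 1×24)×6 = 576 mm² (U = 1.0, A_e = A_n). φR_n = 0.75 × 400 × 576 = 172.8 kN.
Block shear: shear path 1×[39+2×80] = 1×199 mm, A_gv = 1194, A_nv = 1×(199 − 2.5×24)×6 = 834 mm²; tension to near edge: (41 − 0.5×24)×6 = 174 mm². R_n = min(0.6×400×834, 0.6×250×1194) + 1.0×400×174 = min(200.16, 179.1) + 69.6 = 248.7 kN. φR_n = 0.75 × 248.7 = 186.5 kN.
Governing: min(331.5, 233.3, 172.8, 186.5) = 172.8 kN → net-section rupture.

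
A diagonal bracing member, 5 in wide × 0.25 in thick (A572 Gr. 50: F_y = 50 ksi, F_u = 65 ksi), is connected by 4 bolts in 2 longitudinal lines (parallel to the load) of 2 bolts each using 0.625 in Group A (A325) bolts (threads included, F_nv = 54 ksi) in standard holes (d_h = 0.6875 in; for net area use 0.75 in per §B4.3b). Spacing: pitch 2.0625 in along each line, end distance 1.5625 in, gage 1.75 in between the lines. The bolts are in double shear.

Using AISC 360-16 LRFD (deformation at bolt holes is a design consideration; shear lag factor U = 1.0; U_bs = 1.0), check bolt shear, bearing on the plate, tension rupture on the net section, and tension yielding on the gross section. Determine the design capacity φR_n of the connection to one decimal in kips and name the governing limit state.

42.7 kips (net-section rupture governs)

Bolt shear: A_b = π(0.625)²/4 = 0.3068 in². φR_n = 0.75 × 54 × 0.3068 × 4 × 2 = 99.4 kips.
Bearing (0.25 in plate, F_u = 65 ksi): end bolts L_c = 1.5625 − 0.6875/2 = 1.21875, R_n = min(1.2×1.21875×0.25×65, 2.4×0.625×0.25×65) = 23.766 kips/bolt; interior L_c = 2.0625 − 0.6875 = 1.375, R_n = 24.375 kips/bolt. φR_n = 0.75 × (2×23.766 + 2×24.375) = 72.2 kips.
Tension rupture (net): A_n = (5 − 2×0.75)×0.25 = 0.875 in² (U = 1.0, A_e = A_n). φR_n = 0.75 × 65 × 0.875 = 42.7 kips.
Tension yield (gross): A_g = 5×0.25 = 1.25 in². φR_n = 0.90 × 50 × 1.25 = 56.3 kips.
Governing: min(99.4, 72.2, 42.7, 56.3) = 42.7 kips → net-section rupture.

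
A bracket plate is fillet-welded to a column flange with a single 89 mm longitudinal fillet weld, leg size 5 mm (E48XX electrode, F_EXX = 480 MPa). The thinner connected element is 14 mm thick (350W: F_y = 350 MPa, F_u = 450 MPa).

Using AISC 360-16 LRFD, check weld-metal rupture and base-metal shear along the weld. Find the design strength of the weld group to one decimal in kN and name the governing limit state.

Weld metal: throat = 0.707×5 = 3.535 mm, L = 89 mm. φR_n = 0.75 × 0.6 × 480 × 3.535 × 89 = 68.0 kN.
Base metal shear (14 mm plate): yield φR_n = 1.0×0.6×350×14×89 = 261.7 kN; rupture φR_n = 0.75×0.6×450×14×89 = 252.3 kN; take 252.3 kN (rupture).
Governing: min(68.0, 252.3) = 68.0 kN → weld metal.

68.0 kN (weld metal governs)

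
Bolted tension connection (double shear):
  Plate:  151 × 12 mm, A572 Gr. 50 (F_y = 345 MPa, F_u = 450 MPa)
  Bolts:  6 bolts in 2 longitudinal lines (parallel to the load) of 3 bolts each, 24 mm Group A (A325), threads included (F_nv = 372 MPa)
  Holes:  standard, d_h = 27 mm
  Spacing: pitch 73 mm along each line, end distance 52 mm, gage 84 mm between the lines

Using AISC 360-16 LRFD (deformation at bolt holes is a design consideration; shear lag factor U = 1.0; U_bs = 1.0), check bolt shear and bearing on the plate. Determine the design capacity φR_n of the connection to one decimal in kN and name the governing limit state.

Bolt shear: A_b = π(24)²/4 = 452.39 mm². φR_n = 0.75 × 372 × 452.39 × 6 × 2 = 1514.6 kN.
Bearing (12 mm plate, F_u = 450 MPa): end bolts L_c = 52 − 27/2 = 38.5, R_n = min(1.2×38.5×12×450, 2.4×24×12×450) = 249.48 kN/bolt; interior L_c = 73 − 27 = 46, R_n = 298.08 kN/bolt. φR_n = 0.75 × (2×249.48 + 4×298.08) = 1268.5 kN.
Governing: min(1514.6, 1268.5) = 1268.5 kN → bearing.

1268.5 kN (bearing governs)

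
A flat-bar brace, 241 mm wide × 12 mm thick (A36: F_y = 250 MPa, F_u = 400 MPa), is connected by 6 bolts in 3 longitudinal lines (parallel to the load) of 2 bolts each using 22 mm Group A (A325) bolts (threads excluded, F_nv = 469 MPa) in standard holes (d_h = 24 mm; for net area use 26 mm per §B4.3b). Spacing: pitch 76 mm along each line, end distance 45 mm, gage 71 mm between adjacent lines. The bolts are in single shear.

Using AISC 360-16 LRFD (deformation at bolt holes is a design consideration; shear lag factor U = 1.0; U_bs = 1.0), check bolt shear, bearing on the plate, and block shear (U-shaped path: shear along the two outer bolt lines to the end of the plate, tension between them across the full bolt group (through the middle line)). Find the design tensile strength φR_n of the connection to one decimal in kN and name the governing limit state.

Bolt shear: A_b = π(22)²/4 = 380.13 mm². φR_n = 0.75 × 469 × 380.13 × 6 × 1 = 802.3 kN.
Bearing (12 mm plate, F_u = 400 MPa): end bolts L_c = 45 − 24/2 = 33, R_n = min(1.2×33×12×400, 2.4×22×12×400) = 190.08 kN/bolt; interior L_c = 76 − 24 = 52, R_n = 253.44 kN/bolt. φR_n = 0.75 × (3×190.08 + 3×253.44) = 997.9 kN.
Block shear: shear path 2×[45+1×76] = 2×121 mm, A_gv = 2904, A_nv = 2×(121 − 1.5×26)×12 = 1968 mm²; tension across gage: (142 − 2×26)×12 = 1080 mm². R_n = min(0.6×400×1968, 0.6×250×2904) + 1.0×400×1080 = min(472.32, 435.6) + 432 = 867.6 kN. φR_n = 0.75 × 867.6 = 650.7 kN.
Governing: min(802.3, 997.9, 650.7) = 650.7 kN → block shear.

650.7 kN (block shear governs)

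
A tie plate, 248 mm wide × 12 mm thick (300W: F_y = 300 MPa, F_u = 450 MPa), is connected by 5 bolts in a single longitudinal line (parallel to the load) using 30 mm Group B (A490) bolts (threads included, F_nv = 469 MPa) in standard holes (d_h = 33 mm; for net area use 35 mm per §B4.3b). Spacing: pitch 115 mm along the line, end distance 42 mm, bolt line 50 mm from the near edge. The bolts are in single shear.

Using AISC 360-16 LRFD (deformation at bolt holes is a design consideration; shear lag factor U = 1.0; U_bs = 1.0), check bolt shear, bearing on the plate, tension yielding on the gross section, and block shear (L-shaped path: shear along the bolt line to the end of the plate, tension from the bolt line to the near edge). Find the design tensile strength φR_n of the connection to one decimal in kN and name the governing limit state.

Bolt shear: A_b = π(30)²/4 = 706.86 mm². φR_n = 0.75 × 469 × 706.86 × 5 × 1 = 1243.2 kN.
Bearing (12 mm plate, F_u = 450 MPa): end bolts L_c = 42 − 33/2 = 25.5, R_n = min(1.2×25.5×12×450, 2.4×30×12×450) = 165.24 kN/bolt; interior L_c = 115 − 33 = 82, R_n = 388.8 kN/bolt. φR_n = 0.75 × (1×165.24 + 4×388.8) = 1290.3 kN.
Tension yield (gross): A_g = 248×12 = 2976 mm². φR_n = 0.90 × 300 × 2976 = 803.5 kN.
Block shear: shear path 1×[42+4×115] = 1×502 mm, A_gv = 6024, A_nv = 1×(502 − 4.5×35)×12 = 4134 mm²; tension to near edge: (50 − 0.5×35)×12 = 390 mm². R_n = min(0.6×450×4134, 0.6×300×6024) + 1.0×450×390 = min(1116.2, 1084.3) + 175.5 = 1259.8 kN. φR_n = 0.75 × 1259.8 = 944.9 kN.
Governing: min(1243.2, 1290.3, 803.5, 944.9) = 803.5 kN → gross-section yield.

803.5 kN (gross-section yield governs)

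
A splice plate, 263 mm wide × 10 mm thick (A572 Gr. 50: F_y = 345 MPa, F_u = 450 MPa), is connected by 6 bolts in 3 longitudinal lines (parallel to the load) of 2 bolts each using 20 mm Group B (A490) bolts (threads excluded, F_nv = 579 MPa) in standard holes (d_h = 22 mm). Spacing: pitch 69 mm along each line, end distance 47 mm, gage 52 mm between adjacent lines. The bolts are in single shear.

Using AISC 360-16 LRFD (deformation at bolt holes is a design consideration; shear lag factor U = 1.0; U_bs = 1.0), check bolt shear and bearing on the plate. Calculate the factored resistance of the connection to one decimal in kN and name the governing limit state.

Bolt shear: A_b = π(20)²/4 = 314.16 mm². φR_n = 0.75 × 579 × 314.16 × 6 × 1 = 818.5 kN.
Bearing (10 mm plate, F_u = 450 MPa): end bolts L_c = 47 − 22/2 = 36, R_n = min(1.2×36×10×450, 2.4×20×10×450) = 194.4 kN/bolt; interior L_c = 69 − 22 = 47, R_n = 216 kN/bolt. φR_n = 0.75 × (3×194.4 + 3×216) = 923.4 kN.
Governing: min(818.5, 923.4) = 818.5 kN → bolt shear.

818.5 kN (bolt shear governs)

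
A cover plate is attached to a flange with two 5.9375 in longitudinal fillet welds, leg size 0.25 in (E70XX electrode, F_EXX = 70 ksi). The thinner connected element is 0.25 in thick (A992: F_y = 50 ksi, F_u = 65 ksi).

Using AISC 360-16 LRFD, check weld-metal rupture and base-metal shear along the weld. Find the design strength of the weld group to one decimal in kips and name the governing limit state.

Weld metal: throat = 0.707×0.25 = 0.17675 in, L = 2×5.9375 = 11.875 in. φR_n = 0.75 × 0.6 × 70 × 0.17675 × 11.875 = 66.1 kips.
Base metal shear (0.25 in plate): yield φR_n = 1.0×0.6×50×0.25×11.875 = 89.1 kips; rupture φR_n = 0.75×0.6×65×0.25×11.875 = 86.8 kips; take 86.8 kips (rupture).
Governing: min(66.1, 86.8) = 66.1 kips → weld metal.

66.1 kips (weld metal governs)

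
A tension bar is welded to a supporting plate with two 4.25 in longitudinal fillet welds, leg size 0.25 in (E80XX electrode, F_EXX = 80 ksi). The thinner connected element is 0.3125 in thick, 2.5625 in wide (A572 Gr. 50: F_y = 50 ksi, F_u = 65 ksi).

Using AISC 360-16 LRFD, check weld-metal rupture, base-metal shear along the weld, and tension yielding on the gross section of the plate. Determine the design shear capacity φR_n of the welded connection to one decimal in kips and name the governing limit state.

36.0 kips (gross-section yield governs)

Weld metal: throat = 0.707×0.25 = 0.17675 in, L = 2×4.25 = 8.5 in. φR_n = 0.75 × 0.6 × 80 × 0.17675 × 8.5 = 54.1 kips.
Base metal shear (0.3125 in plate): yield φR_n = 1.0×0.6×50×0.3125×8.5 = 79.7 kips; rupture φR_n = 0.75×0.6×65×0.3125×8.5 = 77.7 kips; take 77.7 kips (rupture).
Tension yield (gross): A_g = 2.5625×0.3125 = 0.80078 in². φR_n = 0.90 × 50 × 0.80078 = 36.0 kips.
Governing: min(54.1, 77.7, 36.0) = 36.0 kips → gross-section yield.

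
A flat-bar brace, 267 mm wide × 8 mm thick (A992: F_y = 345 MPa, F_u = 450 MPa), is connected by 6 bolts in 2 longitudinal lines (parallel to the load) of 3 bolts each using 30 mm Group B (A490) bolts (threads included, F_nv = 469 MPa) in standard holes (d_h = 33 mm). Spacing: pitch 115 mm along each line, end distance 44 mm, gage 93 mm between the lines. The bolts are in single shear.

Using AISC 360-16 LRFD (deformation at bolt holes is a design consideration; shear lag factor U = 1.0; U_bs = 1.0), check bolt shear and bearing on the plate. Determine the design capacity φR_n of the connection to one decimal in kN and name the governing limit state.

Bolt shear: A_b = π(30)²/4 = 706.86 mm². φR_n = 0.75 × 469 × 706.86 × 6 × 1 = 1491.8 kN.
Bearing (8 mm plate, F_u = 450 MPa): end bolts L_c = 44 − 33/2 = 27.5, R_n = min(1.2×27.5×8×450, 2.4×30×8×450) = 118.8 kN/bolt; interior L_c = 115 − 33 = 82, R_n = 259.2 kN/bolt. φR_n = 0.75 × (2×118.8 + 4×259.2) = 955.8 kN.
Governing: min(1491.8, 955.8) = 955.8 kN → bearing.

955.8 kN (bearing governs)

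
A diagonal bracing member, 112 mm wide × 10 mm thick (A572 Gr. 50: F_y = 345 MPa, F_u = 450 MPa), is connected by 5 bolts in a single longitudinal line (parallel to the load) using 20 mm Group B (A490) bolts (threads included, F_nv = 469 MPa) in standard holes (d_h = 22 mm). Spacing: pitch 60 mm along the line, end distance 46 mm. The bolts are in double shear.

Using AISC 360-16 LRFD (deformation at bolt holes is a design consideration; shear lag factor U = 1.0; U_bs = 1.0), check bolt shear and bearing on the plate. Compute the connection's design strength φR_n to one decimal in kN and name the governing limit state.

757.4 kN (bearing governs)

Bolt shear: A_b = π(20)²/4 = 314.16 mm². φR_n = 0.75 × 469 × 314.16 × 5 × 2 = 1105.1 kN.
Bearing (10 mm plate, F_u = 450 MPa): end bolts L_c = 46 − 22/2 = 35, R_n = min(1.2×35×10×450, 2.4×20×10×450) = 189 kN/bolt; interior L_c = 60 − 22 = 38, R_n = 205.2 kN/bolt. φR_n = 0.75 × (1×189 + 4×205.2) = 757.4 kN.
Governing: min(1105.1, 757.4) = 757.4 kN → bearing.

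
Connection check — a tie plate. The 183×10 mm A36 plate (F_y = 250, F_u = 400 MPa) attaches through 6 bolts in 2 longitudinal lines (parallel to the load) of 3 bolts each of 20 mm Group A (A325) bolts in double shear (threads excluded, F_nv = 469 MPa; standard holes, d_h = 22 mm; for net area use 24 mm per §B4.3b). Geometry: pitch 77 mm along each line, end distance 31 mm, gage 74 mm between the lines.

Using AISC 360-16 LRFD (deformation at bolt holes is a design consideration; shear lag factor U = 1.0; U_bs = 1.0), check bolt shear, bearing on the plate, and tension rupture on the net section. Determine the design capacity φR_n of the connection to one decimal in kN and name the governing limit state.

405.0 kN (net-section rupture governs)

Bolt shear: A_b = π(20)²/4 = 314.16 mm². φR_n = 0.75 × 469 × 314.16 × 6 × 2 = 1326.1 kN.
Bearing (10 mm plate, F_u = 400 MPa): end bolts L_c = 31 − 22/2 = 20, R_n = min(1.2×20×10×400, 2.4×20×10×400) = 96 kN/bolt; interior L_c = 77 − 22 = 55, R_n = 192 kN/bolt. φR_n = 0.75 × (2×96 + 4×192) = 720.0 kN.
Tension rupture (net): A_n = (183 − 2×24)×10 = 1350 mm² (U = 1.0, A_e = A_n). φR_n = 0.75 × 400 × 1350 = 405.0 kN.
Governing: min(1326.1, 720.0, 405.0) = 405.0 kN → net-section rupture.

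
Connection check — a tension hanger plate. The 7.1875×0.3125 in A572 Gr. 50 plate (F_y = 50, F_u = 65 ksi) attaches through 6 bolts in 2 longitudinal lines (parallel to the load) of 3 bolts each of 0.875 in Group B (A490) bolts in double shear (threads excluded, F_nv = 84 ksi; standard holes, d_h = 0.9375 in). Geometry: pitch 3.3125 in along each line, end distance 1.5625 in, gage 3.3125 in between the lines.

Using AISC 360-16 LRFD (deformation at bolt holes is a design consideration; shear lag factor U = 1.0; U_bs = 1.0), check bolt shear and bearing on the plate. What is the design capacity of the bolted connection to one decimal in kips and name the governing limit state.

168.0 kips (bearing governs)

Bolt shear: A_b = π(0.875)²/4 = 0.60132 in². φR_n = 0.75 × 84 × 0.60132 × 6 × 2 = 454.6 kips.
Bearing (0.3125 in plate, F_u = 65 ksi): end bolts L_c = 1.5625 − 0.9375/2 = 1.09375, R_n = min(1.2×1.09375×0.3125×65, 2.4×0.875×0.3125×65) = 26.66 kips/bolt; interior L_c = 3.3125 − 0.9375 = 2.375, R_n = 42.656 kips/bolt. φR_n = 0.75 × (2×26.66 + 4×42.656) = 168.0 kips.
Governing: min(454.6, 168.0) = 168.0 kips → bearing.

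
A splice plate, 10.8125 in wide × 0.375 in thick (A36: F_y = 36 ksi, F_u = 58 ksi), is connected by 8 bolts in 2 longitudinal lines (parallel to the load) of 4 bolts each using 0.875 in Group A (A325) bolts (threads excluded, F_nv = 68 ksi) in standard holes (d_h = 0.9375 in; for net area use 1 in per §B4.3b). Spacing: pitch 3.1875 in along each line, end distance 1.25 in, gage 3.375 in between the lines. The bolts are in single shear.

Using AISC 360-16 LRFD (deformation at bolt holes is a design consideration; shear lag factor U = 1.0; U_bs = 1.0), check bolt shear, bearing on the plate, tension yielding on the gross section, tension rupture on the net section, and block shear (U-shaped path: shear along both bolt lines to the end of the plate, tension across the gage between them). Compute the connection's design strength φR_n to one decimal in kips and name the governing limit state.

131.4 kips (gross-section yield governs)

Bolt shear: A_b = π(0.875)²/4 = 0.60132 in². φR_n = 0.75 × 68 × 0.60132 × 8 × 1 = 245.3 kips.
Bearing (0.375 in plate, F_u = 58 ksi): end bolts L_c = 1.25 − 0.9375/2 = 0.78125, R_n = min(1.2×0.78125×0.375×58, 2.4×0.875×0.375×58) = 20.391 kips/bolt; interior L_c = 3.1875 − 0.9375 = 2.25, R_n = 45.675 kips/bolt. φR_n = 0.75 × (2×20.391 + 6×45.675) = 236.1 kips.
Tension yield (gross): A_g = 10.8125×0.375 = 4.0547 in². φR_n = 0.90 × 36 × 4.0547 = 131.4 kips.
Tension rupture (net): A_n = (10.8125 − 2×1)×0.375 = 3.3047 in² (U = 1.0, A_e = A_n). φR_n = 0.75 × 58 × 3.3047 = 143.8 kips.
Block shear: shear path 2×[1.25+3×3.1875] = 2×10.8125 in, A_gv = 8.1094, A_nv = 2×(10.8125 − 3.5×1)×0.375 = 5.4844 in²; tension across gage: (3.375 − 1×1)×0.375 = 0.89063 in². R_n = min(0.6×58×5.4844, 0.6×36×8.1094) + 1.0×58×0.89063 = min(190.86, 175.16) + 51.657 = 226.82 kips. φR_n = 0.75 × 226.82 = 170.1 kips.
Governing: min(245.3, 236.1, 131.4, 143.8, 170.1) = 131.4 kips → gross-section yield.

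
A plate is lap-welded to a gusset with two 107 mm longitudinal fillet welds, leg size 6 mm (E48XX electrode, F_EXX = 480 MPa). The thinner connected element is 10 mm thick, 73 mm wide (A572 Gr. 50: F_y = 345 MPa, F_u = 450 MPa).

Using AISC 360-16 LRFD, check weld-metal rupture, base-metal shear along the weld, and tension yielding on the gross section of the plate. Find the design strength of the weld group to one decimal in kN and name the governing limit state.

196.1 kN (weld metal governs)

Weld metal: throat = 0.707×6 = 4.242 mm, L = 2×107 = 214 mm. φR_n = 0.75 × 0.6 × 480 × 4.242 × 214 = 196.1 kN.
Base metal shear (10 mm plate): yield φR_n = 1.0×0.6×345×10×214 = 443.0 kN; rupture φR_n = 0.75×0.6×450×10×214 = 433.4 kN; take 433.4 kN (rupture).
Tension yield (gross): A_g = 73×10 = 730 mm². φR_n = 0.90 × 345 × 730 = 226.7 kN.
Governing: min(196.1, 433.4, 226.7) = 196.1 kN → weld metal.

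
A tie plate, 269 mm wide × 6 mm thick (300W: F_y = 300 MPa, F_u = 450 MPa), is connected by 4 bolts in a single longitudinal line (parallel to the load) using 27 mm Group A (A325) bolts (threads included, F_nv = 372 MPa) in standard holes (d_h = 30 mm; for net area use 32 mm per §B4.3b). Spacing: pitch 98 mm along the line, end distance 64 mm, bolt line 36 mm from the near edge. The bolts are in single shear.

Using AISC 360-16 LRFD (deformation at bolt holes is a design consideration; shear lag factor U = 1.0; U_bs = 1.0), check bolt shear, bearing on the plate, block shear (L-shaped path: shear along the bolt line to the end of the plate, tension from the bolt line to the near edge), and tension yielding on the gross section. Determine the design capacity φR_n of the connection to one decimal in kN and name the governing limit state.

Bolt shear: A_b = π(27)²/4 = 572.56 mm². φR_n = 0.75 × 372 × 572.56 × 4 × 1 = 639.0 kN.
Bearing (6 mm plate, F_u = 450 MPa): end bolts L_c = 64 − 30/2 = 49, R_n = min(1.2×49×6×450, 2.4×27×6×450) = 158.76 kN/bolt; interior L_c = 98 − 30 = 68, R_n = 174.96 kN/bolt. φR_n = 0.75 × (1×158.76 + 3×174.96) = 512.7 kN.
Block shear: shear path 1×[64+3×98] = 1×358 mm, A_gv = 2148, A_nv = 1×(358 − 3.5×32)×6 = 1476 mm²; tension to near edge: (36 − 0.5×32)×6 = 120 mm². R_n = min(0.6×450×1476, 0.6×300×2148) + 1.0×450×120 = min(398.52, 386.64) + 54 = 440.64 kN. φR_n = 0.75 × 440.64 = 330.5 kN.
Tension yield (gross): A_g = 269×6 = 1614 mm². φR_n = 0.90 × 300 × 1614 = 435.8 kN.
Governing: min(639.0, 512.7, 330.5, 435.8) = 330.5 kN → block shear.

330.5 kN (block shear governs)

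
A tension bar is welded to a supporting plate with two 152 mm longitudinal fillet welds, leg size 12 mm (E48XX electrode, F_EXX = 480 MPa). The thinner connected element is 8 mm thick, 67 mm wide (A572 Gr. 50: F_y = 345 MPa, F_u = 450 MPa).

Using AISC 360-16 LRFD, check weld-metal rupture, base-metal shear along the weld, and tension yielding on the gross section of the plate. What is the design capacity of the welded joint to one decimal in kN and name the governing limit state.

Weld metal: throat = 0.707×12 = 8.484 mm, L = 2×152 = 304 mm. φR_n = 0.75 × 0.6 × 480 × 8.484 × 304 = 557.1 kN.
Base metal shear (8 mm plate): yield φR_n = 1.0×0.6×345×8×304 = 503.4 kN; rupture φR_n = 0.75×0.6×450×8×304 = 492.5 kN; take 492.5 kN (rupture).
Tension yield (gross): A_g = 67×8 = 536 mm². φR_n = 0.90 × 345 × 536 = 166.4 kN.
Governing: min(557.1, 492.5, 166.4) = 166.4 kN → gross-section yield.

166.4 kN (gross-section yield governs)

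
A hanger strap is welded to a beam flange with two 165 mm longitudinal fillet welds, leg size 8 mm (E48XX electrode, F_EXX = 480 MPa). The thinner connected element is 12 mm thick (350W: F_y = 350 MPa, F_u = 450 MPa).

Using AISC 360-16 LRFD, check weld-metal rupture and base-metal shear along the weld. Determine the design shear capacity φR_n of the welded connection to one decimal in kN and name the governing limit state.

403.2 kN (weld metal governs)

Weld metal: throat = 0.707×8 = 5.656 mm, L = 2×165 = 330 mm. φR_n = 0.75 × 0.6 × 480 × 5.656 × 330 = 403.2 kN.
Base metal shear (12 mm plate): yield φR_n = 1.0×0.6×350×12×330 = 831.6 kN; rupture φR_n = 0.75×0.6×450×12×330 = 801.9 kN; take 801.9 kN (rupture).
Governing: min(403.2, 801.9) = 403.2 kN → weld metal.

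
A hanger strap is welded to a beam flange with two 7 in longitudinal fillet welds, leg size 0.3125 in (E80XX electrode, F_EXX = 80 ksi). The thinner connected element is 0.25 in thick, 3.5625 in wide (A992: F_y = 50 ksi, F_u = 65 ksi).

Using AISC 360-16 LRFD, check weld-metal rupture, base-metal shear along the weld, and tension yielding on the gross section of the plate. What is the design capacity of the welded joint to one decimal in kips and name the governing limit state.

40.1 kips (gross-section yield governs)

Weld metal: throat = 0.707×0.3125 = 0.22094 in, L = 2×7 = 14 in. φR_n = 0.75 × 0.6 × 80 × 0.22094 × 14 = 111.4 kips.
Base metal shear (0.25 in plate): yield φR_n = 1.0×0.6×50×0.25×14 = 105.0 kips; rupture φR_n = 0.75×0.6×65×0.25×14 = 102.4 kips; take 102.4 kips (rupture).
Tension yield (gross): A_g = 3.5625×0.25 = 0.89063 in². φR_n = 0.90 × 50 × 0.89063 = 40.1 kips.
Governing: min(111.4, 102.4, 40.1) = 40.1 kips → gross-section yield.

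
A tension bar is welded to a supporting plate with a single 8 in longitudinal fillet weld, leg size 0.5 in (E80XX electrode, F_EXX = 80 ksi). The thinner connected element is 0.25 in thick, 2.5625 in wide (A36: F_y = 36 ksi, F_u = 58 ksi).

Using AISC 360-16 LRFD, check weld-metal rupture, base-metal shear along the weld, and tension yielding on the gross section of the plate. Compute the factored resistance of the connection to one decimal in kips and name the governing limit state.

20.8 kips (gross-section yield governs)

Weld metal: throat = 0.707×0.5 = 0.3535 in, L = 8 in. φR_n = 0.75 × 0.6 × 80 × 0.3535 × 8 = 101.8 kips.
Base metal shear (0.25 in plate): yield φR_n = 1.0×0.6×36×0.25×8 = 43.2 kips; rupture φR_n = 0.75×0.6×58×0.25×8 = 52.2 kips; take 43.2 kips (yield).
Tension yield (gross): A_g = 2.5625×0.25 = 0.64063 in². φR_n = 0.90 × 36 × 0.64063 = 20.8 kips.
Governing: min(101.8, 43.2, 20.8) = 20.8 kips → gross-section yield.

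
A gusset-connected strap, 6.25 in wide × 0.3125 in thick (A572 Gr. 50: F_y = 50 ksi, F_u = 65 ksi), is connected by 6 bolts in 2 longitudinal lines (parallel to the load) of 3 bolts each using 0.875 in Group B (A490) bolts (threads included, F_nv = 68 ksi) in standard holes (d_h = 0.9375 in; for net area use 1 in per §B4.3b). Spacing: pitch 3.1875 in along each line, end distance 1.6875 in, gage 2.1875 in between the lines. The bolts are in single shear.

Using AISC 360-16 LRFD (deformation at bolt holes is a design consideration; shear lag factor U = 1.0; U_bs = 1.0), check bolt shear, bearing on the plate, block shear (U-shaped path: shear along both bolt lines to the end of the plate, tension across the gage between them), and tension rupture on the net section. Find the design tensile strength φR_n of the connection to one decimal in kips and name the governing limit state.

64.7 kips (net-section rupture governs)

Bolt shear: A_b = π(0.875)²/4 = 0.60132 in². φR_n = 0.75 × 68 × 0.60132 × 6 × 1 = 184.0 kips.
Bearing (0.3125 in plate, F_u = 65 ksi): end bolts L_c = 1.6875 − 0.9375/2 = 1.21875, R_n = min(1.2×1.21875×0.3125×65, 2.4×0.875×0.3125×65) = 29.707 kips/bolt; interior L_c = 3.1875 − 0.9375 = 2.25, R_n = 42.656 kips/bolt. φR_n = 0.75 × (2×29.707 + 4×42.656) = 172.5 kips.
Block shear: shear path 2×[1.6875+2×3.1875] = 2×8.0625 in, A_gv = 5.0391, A_nv = 2×(8.0625 − 2.5×1)×0.3125 = 3.4766 in²; tension across gage: (2.1875 − 1×1)×0.3125 = 0.37109 in². R_n = min(0.6×65×3.4766, 0.6×50×5.0391) + 1.0×65×0.37109 = min(135.59, 151.17) + 24.121 = 159.71 kips. φR_n = 0.75 × 159.71 = 119.8 kips.
Tension rupture (net): A_n = (6.25 − 2×1)×0.3125 = 1.3281 in² (U = 1.0, A_e = A_n). φR_n = 0.75 × 65 × 1.3281 = 64.7 kips.
Governing: min(184.0, 172.5, 119.8, 64.7) = 64.7 kips → net-section rupture.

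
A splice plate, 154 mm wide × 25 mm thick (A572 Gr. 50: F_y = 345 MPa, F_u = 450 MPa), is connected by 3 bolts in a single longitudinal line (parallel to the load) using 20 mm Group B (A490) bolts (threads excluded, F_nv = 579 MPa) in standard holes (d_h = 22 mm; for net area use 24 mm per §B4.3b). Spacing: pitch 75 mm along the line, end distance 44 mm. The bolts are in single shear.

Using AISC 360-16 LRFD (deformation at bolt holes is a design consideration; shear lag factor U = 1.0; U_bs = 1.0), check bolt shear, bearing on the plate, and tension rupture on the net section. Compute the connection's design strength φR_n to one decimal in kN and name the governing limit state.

Bolt shear: A_b = π(20)²/4 = 314.16 mm². φR_n = 0.75 × 579 × 314.16 × 3 × 1 = 409.3 kN.
Bearing (25 mm plate, F_u = 450 MPa): end bolts L_c = 44 − 22/2 = 33, R_n = min(1.2×33×25×450, 2.4×20×25×450) = 445.5 kN/bolt; interior L_c = 75 − 22 = 53, R_n = 540 kN/bolt. φR_n = 0.75 × (1×445.5 + 2×540) = 1144.1 kN.
Tension rupture (net): A_n = (154 − 1×24)×25 = 3250 mm² (U = 1.0, A_e = A_n). φR_n = 0.75 × 450 × 3250 = 1096.9 kN.
Governing: min(409.3, 1144.1, 1096.9) = 409.3 kN → bolt shear.

409.3 kN (bolt shear governs)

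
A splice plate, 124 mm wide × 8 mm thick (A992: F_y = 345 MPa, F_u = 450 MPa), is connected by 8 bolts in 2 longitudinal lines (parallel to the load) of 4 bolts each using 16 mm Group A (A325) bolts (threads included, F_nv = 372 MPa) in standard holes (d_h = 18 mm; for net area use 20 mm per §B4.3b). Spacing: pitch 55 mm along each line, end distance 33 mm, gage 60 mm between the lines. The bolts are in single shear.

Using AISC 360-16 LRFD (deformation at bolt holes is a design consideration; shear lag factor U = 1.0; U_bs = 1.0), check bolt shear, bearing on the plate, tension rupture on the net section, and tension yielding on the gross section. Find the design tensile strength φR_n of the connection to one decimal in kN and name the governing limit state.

Bolt shear: A_b = π(16)²/4 = 201.06 mm². φR_n = 0.75 × 372 × 201.06 × 8 × 1 = 448.8 kN.
Bearing (8 mm plate, F_u = 450 MPa): end bolts L_c = 33 − 18/2 = 24, R_n = min(1.2×24×8×450, 2.4×16×8×450) = 103.68 kN/bolt; interior L_c = 55 − 18 = 37, R_n = 138.24 kN/bolt. φR_n = 0.75 × (2×103.68 + 6×138.24) = 777.6 kN.
Tension rupture (net): A_n = (124 − 2×20)×8 = 672 mm² (U = 1.0, A_e = A_n). φR_n = 0.75 × 450 × 672 = 226.8 kN.
Tension yield (gross): A_g = 124×8 = 992 mm². φR_n = 0.90 × 345 × 992 = 308.0 kN.
Governing: min(448.8, 777.6, 226.8, 308.0) = 226.8 kN → net-section rupture.

226.8 kN (net-section rupture governs)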